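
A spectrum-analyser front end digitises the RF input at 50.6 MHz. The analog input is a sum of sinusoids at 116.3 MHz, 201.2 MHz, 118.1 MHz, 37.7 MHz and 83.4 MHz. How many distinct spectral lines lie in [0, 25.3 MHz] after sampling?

5

fs/2 = 25.3 MHz.
116.3 MHz mod fs = 15.1 MHz.
15.1 MHz ≤ fs/2 = 25.3 MHz, appears at 15.1 MHz.
201.2 MHz mod fs = 49.4 MHz.
49.4 MHz > fs/2 = 25.3 MHz, folds to fs − 49.4 MHz = 1.2 MHz.
118.1 MHz mod fs = 16.9 MHz.
16.9 MHz ≤ fs/2 = 25.3 MHz, appears at 16.9 MHz.
37.7 MHz > fs/2 = 25.3 MHz, folds to fs − 37.7 MHz = 12.9 MHz.
83.4 MHz mod fs = 32.8 MHz.
32.8 MHz > fs/2 = 25.3 MHz, folds to fs − 32.8 MHz = 17.8 MHz.
Distinct values: {1.2 MHz, 12.9 MHz, 15.1 MHz, 16.9 MHz, 17.8 MHz} → 5.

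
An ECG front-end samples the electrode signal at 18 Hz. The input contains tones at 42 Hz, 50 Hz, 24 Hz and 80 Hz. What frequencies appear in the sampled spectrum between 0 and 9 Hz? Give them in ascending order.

fs/2 = 9 Hz.
42 Hz mod fs = 6 Hz.
6 Hz ≤ fs/2 = 9 Hz, appears at 6 Hz.
50 Hz mod fs = 14 Hz.
14 Hz > fs/2 = 9 Hz, folds to fs − 14 Hz = 4 Hz.
24 Hz mod fs = 6 Hz.
6 Hz ≤ fs/2 = 9 Hz, appears at 6 Hz.
80 Hz mod fs = 8 Hz.
8 Hz ≤ fs/2 = 9 Hz, appears at 8 Hz.
Distinct values: {4 Hz, 6 Hz, 8 Hz}.

4 Hz, 6 Hz, 8 Hz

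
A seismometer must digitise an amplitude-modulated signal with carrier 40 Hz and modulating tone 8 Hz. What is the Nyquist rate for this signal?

AM sidebands sit at fc ± fm = 32 Hz and 48 Hz.
Highest-frequency component: 48 Hz.
Nyquist rate = 2 × 48 Hz = 96 Hz.

96 Hz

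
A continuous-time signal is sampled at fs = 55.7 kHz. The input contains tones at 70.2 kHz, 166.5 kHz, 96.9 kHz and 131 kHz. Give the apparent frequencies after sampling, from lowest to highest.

0.6 kHz, 14.5 kHz, 19.6 kHz

fs/2 = 27.85 kHz.
70.2 kHz mod fs = 14.5 kHz.
14.5 kHz ≤ fs/2 = 27.85 kHz, appears at 14.5 kHz.
166.5 kHz mod fs = 55.1 kHz.
55.1 kHz > fs/2 = 27.85 kHz, folds to fs − 55.1 kHz = 0.6 kHz.
96.9 kHz mod fs = 41.2 kHz.
41.2 kHz > fs/2 = 27.85 kHz, folds to fs − 41.2 kHz = 14.5 kHz.
131 kHz mod fs = 19.6 kHz.
19.6 kHz ≤ fs/2 = 27.85 kHz, appears at 19.6 kHz.
Distinct values: {0.6 kHz, 14.5 kHz, 19.6 kHz}.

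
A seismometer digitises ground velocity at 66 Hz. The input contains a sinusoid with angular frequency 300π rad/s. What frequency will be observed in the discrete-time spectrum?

ω = 300π rad/s → f = ω/(2π) = 150 Hz.
150 Hz mod fs = 18 Hz.
18 Hz ≤ fs/2 = 33 Hz, appears at 18 Hz.

18 Hz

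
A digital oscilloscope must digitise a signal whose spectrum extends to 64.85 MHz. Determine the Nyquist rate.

Nyquist rate = 2 × 64.85 MHz = 129.7 MHz.

129.7 MHz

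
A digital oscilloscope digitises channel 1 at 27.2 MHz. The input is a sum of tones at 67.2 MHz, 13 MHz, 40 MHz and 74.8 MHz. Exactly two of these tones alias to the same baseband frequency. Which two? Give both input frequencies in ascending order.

fs/2 = 13.6 MHz.
67.2 MHz mod fs = 12.8 MHz.
12.8 MHz ≤ fs/2 = 13.6 MHz, appears at 12.8 MHz.
13 MHz ≤ fs/2 = 13.6 MHz, passes unchanged.
40 MHz mod fs = 12.8 MHz.
12.8 MHz ≤ fs/2 = 13.6 MHz, appears at 12.8 MHz.
74.8 MHz mod fs = 20.4 MHz.
20.4 MHz > fs/2 = 13.6 MHz, folds to fs − 20.4 MHz = 6.8 MHz.
40 MHz and 67.2 MHz both map to 12.8 MHz.

40 MHz, 67.2 MHz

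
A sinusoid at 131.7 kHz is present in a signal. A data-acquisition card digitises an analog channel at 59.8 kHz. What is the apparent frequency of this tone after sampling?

12.1 kHz

131.7 kHz mod fs = 12.1 kHz.
12.1 kHz ≤ fs/2 = 29.9 kHz, appears at 12.1 kHz.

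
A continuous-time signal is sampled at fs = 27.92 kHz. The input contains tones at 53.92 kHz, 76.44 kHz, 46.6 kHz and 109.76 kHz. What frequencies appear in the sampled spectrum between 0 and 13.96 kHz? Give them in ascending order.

fs/2 = 13.96 kHz.
53.92 kHz mod fs = 26 kHz.
26 kHz > fs/2 = 13.96 kHz, folds to fs − 26 kHz = 1.92 kHz.
76.44 kHz mod fs = 20.6 kHz.
20.6 kHz > fs/2 = 13.96 kHz, folds to fs − 20.6 kHz = 7.32 kHz.
46.6 kHz mod fs = 18.68 kHz.
18.68 kHz > fs/2 = 13.96 kHz, folds to fs − 18.68 kHz = 9.24 kHz.
109.76 kHz mod fs = 26 kHz.
26 kHz > fs/2 = 13.96 kHz, folds to fs − 26 kHz = 1.92 kHz.
Distinct values: {1.92 kHz, 7.32 kHz, 9.24 kHz}.

1.92 kHz, 7.32 kHz, 9.24 kHz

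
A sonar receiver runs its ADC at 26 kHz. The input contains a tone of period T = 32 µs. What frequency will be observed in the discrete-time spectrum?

5.25 kHz

T = 32 µs → f = 1/T = 31.25 kHz.
31.25 kHz mod fs = 5.25 kHz.
5.25 kHz ≤ fs/2 = 13 kHz, appears at 5.25 kHz.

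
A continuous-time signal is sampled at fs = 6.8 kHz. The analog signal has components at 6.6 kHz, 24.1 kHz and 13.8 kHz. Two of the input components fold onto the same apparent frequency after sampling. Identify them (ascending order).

6.6 kHz, 13.8 kHz

fs/2 = 3.4 kHz.
6.6 kHz > fs/2 = 3.4 kHz, folds to fs − 6.6 kHz = 0.2 kHz.
24.1 kHz mod fs = 3.7 kHz.
3.7 kHz > fs/2 = 3.4 kHz, folds to fs − 3.7 kHz = 3.1 kHz.
13.8 kHz mod fs = 0.2 kHz.
0.2 kHz ≤ fs/2 = 3.4 kHz, appears at 0.2 kHz.
6.6 kHz and 13.8 kHz both map to 0.2 kHz.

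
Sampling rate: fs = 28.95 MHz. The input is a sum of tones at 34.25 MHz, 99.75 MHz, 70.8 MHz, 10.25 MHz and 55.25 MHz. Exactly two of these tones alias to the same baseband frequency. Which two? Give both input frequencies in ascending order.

fs/2 = 14.475 MHz.
34.25 MHz mod fs = 5.3 MHz.
5.3 MHz ≤ fs/2 = 14.475 MHz, appears at 5.3 MHz.
99.75 MHz mod fs = 12.9 MHz.
12.9 MHz ≤ fs/2 = 14.475 MHz, appears at 12.9 MHz.
70.8 MHz mod fs = 12.9 MHz.
12.9 MHz ≤ fs/2 = 14.475 MHz, appears at 12.9 MHz.
10.25 MHz ≤ fs/2 = 14.475 MHz, passes unchanged.
55.25 MHz mod fs = 26.3 MHz.
26.3 MHz > fs/2 = 14.475 MHz, folds to fs − 26.3 MHz = 2.65 MHz.
70.8 MHz and 99.75 MHz both map to 12.9 MHz.

70.8 MHz, 99.75 MHz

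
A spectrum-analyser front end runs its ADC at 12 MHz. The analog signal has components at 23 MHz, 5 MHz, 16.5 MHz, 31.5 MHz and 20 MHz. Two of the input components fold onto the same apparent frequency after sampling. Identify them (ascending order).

fs/2 = 6 MHz.
23 MHz mod fs = 11 MHz.
11 MHz > fs/2 = 6 MHz, folds to fs − 11 MHz = 1 MHz.
5 MHz ≤ fs/2 = 6 MHz, passes unchanged.
16.5 MHz mod fs = 4.5 MHz.
4.5 MHz ≤ fs/2 = 6 MHz, appears at 4.5 MHz.
31.5 MHz mod fs = 7.5 MHz.
7.5 MHz > fs/2 = 6 MHz, folds to fs − 7.5 MHz = 4.5 MHz.
20 MHz mod fs = 8 MHz.
8 MHz > fs/2 = 6 MHz, folds to fs − 8 MHz = 4 MHz.
16.5 MHz and 31.5 MHz both map to 4.5 MHz.

16.5 MHz, 31.5 MHz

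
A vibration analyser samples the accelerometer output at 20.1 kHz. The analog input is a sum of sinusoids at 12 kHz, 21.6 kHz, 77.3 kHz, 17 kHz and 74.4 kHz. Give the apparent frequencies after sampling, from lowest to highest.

1.5 kHz, 3.1 kHz, 6 kHz, 8.1 kHz

fs/2 = 10.05 kHz.
12 kHz > fs/2 = 10.05 kHz, folds to fs − 12 kHz = 8.1 kHz.
21.6 kHz mod fs = 1.5 kHz.
1.5 kHz ≤ fs/2 = 10.05 kHz, appears at 1.5 kHz.
77.3 kHz mod fs = 17 kHz.
17 kHz > fs/2 = 10.05 kHz, folds to fs − 17 kHz = 3.1 kHz.
17 kHz > fs/2 = 10.05 kHz, folds to fs − 17 kHz = 3.1 kHz.
74.4 kHz mod fs = 14.1 kHz.
14.1 kHz > fs/2 = 10.05 kHz, folds to fs − 14.1 kHz = 6 kHz.
Distinct values: {1.5 kHz, 3.1 kHz, 6 kHz, 8.1 kHz}.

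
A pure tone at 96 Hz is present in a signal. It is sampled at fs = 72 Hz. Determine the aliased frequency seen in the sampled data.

96 Hz mod fs = 24 Hz.
24 Hz ≤ fs/2 = 36 Hz, appears at 24 Hz.

24 Hz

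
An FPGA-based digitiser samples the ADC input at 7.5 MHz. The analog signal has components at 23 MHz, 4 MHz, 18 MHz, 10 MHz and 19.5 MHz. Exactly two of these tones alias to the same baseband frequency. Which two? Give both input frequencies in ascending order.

fs/2 = 3.75 MHz.
23 MHz mod fs = 0.5 MHz.
0.5 MHz ≤ fs/2 = 3.75 MHz, appears at 0.5 MHz.
4 MHz > fs/2 = 3.75 MHz, folds to fs − 4 MHz = 3.5 MHz.
18 MHz mod fs = 3 MHz.
3 MHz ≤ fs/2 = 3.75 MHz, appears at 3 MHz.
10 MHz mod fs = 2.5 MHz.
2.5 MHz ≤ fs/2 = 3.75 MHz, appears at 2.5 MHz.
19.5 MHz mod fs = 4.5 MHz.
4.5 MHz > fs/2 = 3.75 MHz, folds to fs − 4.5 MHz = 3 MHz.
18 MHz and 19.5 MHz both map to 3 MHz.

18 MHz, 19.5 MHz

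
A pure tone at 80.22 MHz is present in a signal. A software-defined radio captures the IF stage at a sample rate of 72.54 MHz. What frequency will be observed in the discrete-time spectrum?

80.22 MHz mod fs = 7.68 MHz.
7.68 MHz ≤ fs/2 = 36.27 MHz, appears at 7.68 MHz.

7.68 MHz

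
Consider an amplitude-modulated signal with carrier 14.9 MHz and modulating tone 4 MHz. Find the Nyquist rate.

AM sidebands sit at fc ± fm = 10.9 MHz and 18.9 MHz.
Highest-frequency component: 18.9 MHz.
Nyquist rate = 2 × 18.9 MHz = 37.8 MHz.

37.8 MHz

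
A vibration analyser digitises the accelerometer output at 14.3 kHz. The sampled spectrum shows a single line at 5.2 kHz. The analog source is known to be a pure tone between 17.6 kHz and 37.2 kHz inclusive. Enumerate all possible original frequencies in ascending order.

Frequencies that alias to 5.2 kHz are k·fs ± 5.2 kHz for integer k ≥ 0.
k=0: 5.2 kHz.
k=1: 9.1 kHz, 19.5 kHz.
k=2: 23.4 kHz, 33.8 kHz.
k=3: 37.7 kHz, 48.1 kHz.
Within [17.6 kHz, 37.2 kHz]: 19.5 kHz, 23.4 kHz, 33.8 kHz.

19.5 kHz, 23.4 kHz, 33.8 kHz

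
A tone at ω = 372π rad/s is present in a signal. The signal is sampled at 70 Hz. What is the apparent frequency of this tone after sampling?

24 Hz

ω = 372π rad/s → f = ω/(2π) = 186 Hz.
186 Hz mod fs = 46 Hz.
46 Hz > fs/2 = 35 Hz, folds to fs − 46 Hz = 24 Hz.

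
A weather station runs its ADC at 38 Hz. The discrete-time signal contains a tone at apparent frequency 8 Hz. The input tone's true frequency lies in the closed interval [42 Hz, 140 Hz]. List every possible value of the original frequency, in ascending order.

46 Hz, 68 Hz, 84 Hz, 106 Hz, 122 Hz

Frequencies that alias to 8 Hz are k·fs ± 8 Hz for integer k ≥ 0.
k=0: 8 Hz.
k=1: 30 Hz, 46 Hz.
k=2: 68 Hz, 84 Hz.
k=3: 106 Hz, 122 Hz.
k=4: 144 Hz, 160 Hz.
Within [42 Hz, 140 Hz]: 46 Hz, 68 Hz, 84 Hz, 106 Hz, 122 Hz.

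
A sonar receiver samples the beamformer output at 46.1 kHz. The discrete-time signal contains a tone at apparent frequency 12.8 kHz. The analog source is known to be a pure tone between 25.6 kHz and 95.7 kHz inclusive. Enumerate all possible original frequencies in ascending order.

33.3 kHz, 58.9 kHz, 79.4 kHz

Frequencies that alias to 12.8 kHz are k·fs ± 12.8 kHz for integer k ≥ 0.
k=0: 12.8 kHz.
k=1: 33.3 kHz, 58.9 kHz.
k=2: 79.4 kHz, 105 kHz.
k=3: 125.5 kHz, 151.1 kHz.
Within [25.6 kHz, 95.7 kHz]: 33.3 kHz, 58.9 kHz, 79.4 kHz.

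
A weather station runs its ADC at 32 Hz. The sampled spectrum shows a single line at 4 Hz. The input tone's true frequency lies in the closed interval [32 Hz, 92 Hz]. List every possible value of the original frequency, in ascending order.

Frequencies that alias to 4 Hz are k·fs ± 4 Hz for integer k ≥ 0.
k=0: 4 Hz.
k=1: 28 Hz, 36 Hz.
k=2: 60 Hz, 68 Hz.
k=3: 92 Hz, 100 Hz.
k=4: 124 Hz, 132 Hz.
Within [32 Hz, 92 Hz]: 36 Hz, 60 Hz, 68 Hz, 92 Hz.

36 Hz, 60 Hz, 68 Hz, 92 Hz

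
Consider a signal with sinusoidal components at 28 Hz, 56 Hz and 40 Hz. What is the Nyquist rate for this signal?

112 Hz

Highest-frequency component: 56 Hz.
Nyquist rate = 2 × 56 Hz = 112 Hz.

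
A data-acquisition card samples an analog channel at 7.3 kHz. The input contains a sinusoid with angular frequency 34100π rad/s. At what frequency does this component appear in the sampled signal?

ω = 34100π rad/s → f = ω/(2π) = 17050 Hz = 17.05 kHz.
17.05 kHz mod fs = 2.45 kHz.
2.45 kHz ≤ fs/2 = 3.65 kHz, appears at 2.45 kHz.

2.45 kHz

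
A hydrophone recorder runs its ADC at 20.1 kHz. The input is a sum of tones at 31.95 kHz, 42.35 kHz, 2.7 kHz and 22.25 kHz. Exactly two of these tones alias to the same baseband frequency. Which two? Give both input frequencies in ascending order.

22.25 kHz, 42.35 kHz

fs/2 = 10.05 kHz.
31.95 kHz mod fs = 11.85 kHz.
11.85 kHz > fs/2 = 10.05 kHz, folds to fs − 11.85 kHz = 8.25 kHz.
42.35 kHz mod fs = 2.15 kHz.
2.15 kHz ≤ fs/2 = 10.05 kHz, appears at 2.15 kHz.
2.7 kHz ≤ fs/2 = 10.05 kHz, passes unchanged.
22.25 kHz mod fs = 2.15 kHz.
2.15 kHz ≤ fs/2 = 10.05 kHz, appears at 2.15 kHz.
22.25 kHz and 42.35 kHz both map to 2.15 kHz.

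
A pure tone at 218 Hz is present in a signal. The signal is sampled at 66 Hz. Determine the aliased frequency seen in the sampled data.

20 Hz

218 Hz mod fs = 20 Hz.
20 Hz ≤ fs/2 = 33 Hz, appears at 20 Hz.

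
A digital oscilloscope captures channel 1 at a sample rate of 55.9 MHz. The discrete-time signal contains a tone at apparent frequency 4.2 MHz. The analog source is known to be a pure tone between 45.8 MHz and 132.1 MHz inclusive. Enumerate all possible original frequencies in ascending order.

51.7 MHz, 60.1 MHz, 107.6 MHz, 116 MHz

Frequencies that alias to 4.2 MHz are k·fs ± 4.2 MHz for integer k ≥ 0.
k=0: 4.2 MHz.
k=1: 51.7 MHz, 60.1 MHz.
k=2: 107.6 MHz, 116 MHz.
k=3: 163.5 MHz, 171.9 MHz.
Within [45.8 MHz, 132.1 MHz]: 51.7 MHz, 60.1 MHz, 107.6 MHz, 116 MHz.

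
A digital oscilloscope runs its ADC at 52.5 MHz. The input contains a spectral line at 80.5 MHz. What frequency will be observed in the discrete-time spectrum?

80.5 MHz mod fs = 28 MHz.
28 MHz > fs/2 = 26.25 MHz, folds to fs − 28 MHz = 24.5 MHz.

24.5 MHz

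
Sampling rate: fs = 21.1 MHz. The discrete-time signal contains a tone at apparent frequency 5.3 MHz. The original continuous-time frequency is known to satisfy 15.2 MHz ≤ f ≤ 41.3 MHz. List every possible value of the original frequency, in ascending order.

Frequencies that alias to 5.3 MHz are k·fs ± 5.3 MHz for integer k ≥ 0.
k=0: 5.3 MHz.
k=1: 15.8 MHz, 26.4 MHz.
k=2: 36.9 MHz, 47.5 MHz.
k=3: 58 MHz, 68.6 MHz.
Within [15.2 MHz, 41.3 MHz]: 15.8 MHz, 26.4 MHz, 36.9 MHz.

15.8 MHz, 26.4 MHz, 36.9 MHz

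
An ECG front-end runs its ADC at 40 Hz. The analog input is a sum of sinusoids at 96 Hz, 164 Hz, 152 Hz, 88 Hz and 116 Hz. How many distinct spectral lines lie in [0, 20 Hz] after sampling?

3

fs/2 = 20 Hz.
96 Hz mod fs = 16 Hz.
16 Hz ≤ fs/2 = 20 Hz, appears at 16 Hz.
164 Hz mod fs = 4 Hz.
4 Hz ≤ fs/2 = 20 Hz, appears at 4 Hz.
152 Hz mod fs = 32 Hz.
32 Hz > fs/2 = 20 Hz, folds to fs − 32 Hz = 8 Hz.
88 Hz mod fs = 8 Hz.
8 Hz ≤ fs/2 = 20 Hz, appears at 8 Hz.
116 Hz mod fs = 36 Hz.
36 Hz > fs/2 = 20 Hz, folds to fs − 36 Hz = 4 Hz.
Distinct values: {4 Hz, 8 Hz, 16 Hz} → 3.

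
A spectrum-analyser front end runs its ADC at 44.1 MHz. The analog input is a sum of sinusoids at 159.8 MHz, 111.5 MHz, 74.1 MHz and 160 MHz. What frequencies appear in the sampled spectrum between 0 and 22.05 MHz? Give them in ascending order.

14.1 MHz, 16.4 MHz, 16.6 MHz, 20.8 MHz

fs/2 = 22.05 MHz.
159.8 MHz mod fs = 27.5 MHz.
27.5 MHz > fs/2 = 22.05 MHz, folds to fs − 27.5 MHz = 16.6 MHz.
111.5 MHz mod fs = 23.3 MHz.
23.3 MHz > fs/2 = 22.05 MHz, folds to fs − 23.3 MHz = 20.8 MHz.
74.1 MHz mod fs = 30 MHz.
30 MHz > fs/2 = 22.05 MHz, folds to fs − 30 MHz = 14.1 MHz.
160 MHz mod fs = 27.7 MHz.
27.7 MHz > fs/2 = 22.05 MHz, folds to fs − 27.7 MHz = 16.4 MHz.
Distinct values: {14.1 MHz, 16.4 MHz, 16.6 MHz, 20.8 MHz}.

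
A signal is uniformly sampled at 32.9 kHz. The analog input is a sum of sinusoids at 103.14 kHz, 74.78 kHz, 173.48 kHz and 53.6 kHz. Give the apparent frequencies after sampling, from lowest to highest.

4.44 kHz, 8.98 kHz, 12.2 kHz

fs/2 = 16.45 kHz.
103.14 kHz mod fs = 4.44 kHz.
4.44 kHz ≤ fs/2 = 16.45 kHz, appears at 4.44 kHz.
74.78 kHz mod fs = 8.98 kHz.
8.98 kHz ≤ fs/2 = 16.45 kHz, appears at 8.98 kHz.
173.48 kHz mod fs = 8.98 kHz.
8.98 kHz ≤ fs/2 = 16.45 kHz, appears at 8.98 kHz.
53.6 kHz mod fs = 20.7 kHz.
20.7 kHz > fs/2 = 16.45 kHz, folds to fs − 20.7 kHz = 12.2 kHz.
Distinct values: {4.44 kHz, 8.98 kHz, 12.2 kHz}.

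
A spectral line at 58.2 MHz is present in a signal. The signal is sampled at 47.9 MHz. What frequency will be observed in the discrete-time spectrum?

58.2 MHz mod fs = 10.3 MHz.
10.3 MHz ≤ fs/2 = 23.95 MHz, appears at 10.3 MHz.

10.3 MHz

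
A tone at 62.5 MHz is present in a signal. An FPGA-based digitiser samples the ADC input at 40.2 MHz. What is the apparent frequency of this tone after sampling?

62.5 MHz mod fs = 22.3 MHz.
22.3 MHz > fs/2 = 20.1 MHz, folds to fs − 22.3 MHz = 17.9 MHz.

17.9 MHz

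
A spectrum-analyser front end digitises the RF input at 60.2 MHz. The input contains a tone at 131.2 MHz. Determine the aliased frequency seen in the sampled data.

131.2 MHz mod fs = 10.8 MHz.
10.8 MHz ≤ fs/2 = 30.1 MHz, appears at 10.8 MHz.

10.8 MHz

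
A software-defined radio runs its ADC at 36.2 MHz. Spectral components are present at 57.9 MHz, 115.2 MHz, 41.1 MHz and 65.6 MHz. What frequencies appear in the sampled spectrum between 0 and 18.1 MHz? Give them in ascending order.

fs/2 = 18.1 MHz.
57.9 MHz mod fs = 21.7 MHz.
21.7 MHz > fs/2 = 18.1 MHz, folds to fs − 21.7 MHz = 14.5 MHz.
115.2 MHz mod fs = 6.6 MHz.
6.6 MHz ≤ fs/2 = 18.1 MHz, appears at 6.6 MHz.
41.1 MHz mod fs = 4.9 MHz.
4.9 MHz ≤ fs/2 = 18.1 MHz, appears at 4.9 MHz.
65.6 MHz mod fs = 29.4 MHz.
29.4 MHz > fs/2 = 18.1 MHz, folds to fs − 29.4 MHz = 6.8 MHz.
Distinct values: {4.9 MHz, 6.6 MHz, 6.8 MHz, 14.5 MHz}.

4.9 MHz, 6.6 MHz, 6.8 MHz, 14.5 MHz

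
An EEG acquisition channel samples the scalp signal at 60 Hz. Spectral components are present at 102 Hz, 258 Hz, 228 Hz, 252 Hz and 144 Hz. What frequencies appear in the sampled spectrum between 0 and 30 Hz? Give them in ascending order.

fs/2 = 30 Hz.
102 Hz mod fs = 42 Hz.
42 Hz > fs/2 = 30 Hz, folds to fs − 42 Hz = 18 Hz.
258 Hz mod fs = 18 Hz.
18 Hz ≤ fs/2 = 30 Hz, appears at 18 Hz.
228 Hz mod fs = 48 Hz.
48 Hz > fs/2 = 30 Hz, folds to fs − 48 Hz = 12 Hz.
252 Hz mod fs = 12 Hz.
12 Hz ≤ fs/2 = 30 Hz, appears at 12 Hz.
144 Hz mod fs = 24 Hz.
24 Hz ≤ fs/2 = 30 Hz, appears at 24 Hz.
Distinct values: {12 Hz, 18 Hz, 24 Hz}.

12 Hz, 18 Hz, 24 Hz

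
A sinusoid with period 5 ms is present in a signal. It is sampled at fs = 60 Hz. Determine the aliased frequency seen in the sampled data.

20 Hz

T = 5 ms → f = 1/T = 200 Hz.
200 Hz mod fs = 20 Hz.
20 Hz ≤ fs/2 = 30 Hz, appears at 20 Hz.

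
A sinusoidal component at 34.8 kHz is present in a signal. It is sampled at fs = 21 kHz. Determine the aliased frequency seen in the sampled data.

7.2 kHz

34.8 kHz mod fs = 13.8 kHz.
13.8 kHz > fs/2 = 10.5 kHz, folds to fs − 13.8 kHz = 7.2 kHz.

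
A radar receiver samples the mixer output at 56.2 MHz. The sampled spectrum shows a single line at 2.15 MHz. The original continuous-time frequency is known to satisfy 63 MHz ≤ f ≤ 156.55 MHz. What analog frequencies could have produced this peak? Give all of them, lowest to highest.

Frequencies that alias to 2.15 MHz are k·fs ± 2.15 MHz for integer k ≥ 0.
k=0: 2.15 MHz.
k=1: 54.05 MHz, 58.35 MHz.
k=2: 110.25 MHz, 114.55 MHz.
k=3: 166.45 MHz, 170.75 MHz.
Within [63 MHz, 156.55 MHz]: 110.25 MHz, 114.55 MHz.

110.25 MHz, 114.55 MHz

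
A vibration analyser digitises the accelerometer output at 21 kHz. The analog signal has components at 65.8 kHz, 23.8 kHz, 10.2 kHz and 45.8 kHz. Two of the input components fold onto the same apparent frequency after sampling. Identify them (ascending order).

fs/2 = 10.5 kHz.
65.8 kHz mod fs = 2.8 kHz.
2.8 kHz ≤ fs/2 = 10.5 kHz, appears at 2.8 kHz.
23.8 kHz mod fs = 2.8 kHz.
2.8 kHz ≤ fs/2 = 10.5 kHz, appears at 2.8 kHz.
10.2 kHz ≤ fs/2 = 10.5 kHz, passes unchanged.
45.8 kHz mod fs = 3.8 kHz.
3.8 kHz ≤ fs/2 = 10.5 kHz, appears at 3.8 kHz.
23.8 kHz and 65.8 kHz both map to 2.8 kHz.

23.8 kHz, 65.8 kHz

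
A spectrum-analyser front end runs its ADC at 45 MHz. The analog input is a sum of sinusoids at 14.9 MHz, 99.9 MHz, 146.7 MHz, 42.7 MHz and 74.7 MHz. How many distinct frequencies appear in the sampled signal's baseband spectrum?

fs/2 = 22.5 MHz.
14.9 MHz ≤ fs/2 = 22.5 MHz, passes unchanged.
99.9 MHz mod fs = 9.9 MHz.
9.9 MHz ≤ fs/2 = 22.5 MHz, appears at 9.9 MHz.
146.7 MHz mod fs = 11.7 MHz.
11.7 MHz ≤ fs/2 = 22.5 MHz, appears at 11.7 MHz.
42.7 MHz > fs/2 = 22.5 MHz, folds to fs − 42.7 MHz = 2.3 MHz.
74.7 MHz mod fs = 29.7 MHz.
29.7 MHz > fs/2 = 22.5 MHz, folds to fs − 29.7 MHz = 15.3 MHz.
Distinct values: {2.3 MHz, 9.9 MHz, 11.7 MHz, 14.9 MHz, 15.3 MHz} → 5.

5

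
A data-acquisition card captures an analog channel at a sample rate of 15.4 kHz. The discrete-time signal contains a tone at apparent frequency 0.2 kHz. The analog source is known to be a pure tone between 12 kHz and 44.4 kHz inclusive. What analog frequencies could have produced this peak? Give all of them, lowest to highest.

Frequencies that alias to 0.2 kHz are k·fs ± 0.2 kHz for integer k ≥ 0.
k=0: 0.2 kHz.
k=1: 15.2 kHz, 15.6 kHz.
k=2: 30.6 kHz, 31 kHz.
k=3: 46 kHz, 46.4 kHz.
Within [12 kHz, 44.4 kHz]: 15.2 kHz, 15.6 kHz, 30.6 kHz, 31 kHz.

15.2 kHz, 15.6 kHz, 30.6 kHz, 31 kHz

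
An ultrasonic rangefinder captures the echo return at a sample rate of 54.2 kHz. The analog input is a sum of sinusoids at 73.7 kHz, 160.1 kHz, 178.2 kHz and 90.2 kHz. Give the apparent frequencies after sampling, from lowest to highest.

2.5 kHz, 15.6 kHz, 18.2 kHz, 19.5 kHz

fs/2 = 27.1 kHz.
73.7 kHz mod fs = 19.5 kHz.
19.5 kHz ≤ fs/2 = 27.1 kHz, appears at 19.5 kHz.
160.1 kHz mod fs = 51.7 kHz.
51.7 kHz > fs/2 = 27.1 kHz, folds to fs − 51.7 kHz = 2.5 kHz.
178.2 kHz mod fs = 15.6 kHz.
15.6 kHz ≤ fs/2 = 27.1 kHz, appears at 15.6 kHz.
90.2 kHz mod fs = 36 kHz.
36 kHz > fs/2 = 27.1 kHz, folds to fs − 36 kHz = 18.2 kHz.
Distinct values: {2.5 kHz, 15.6 kHz, 18.2 kHz, 19.5 kHz}.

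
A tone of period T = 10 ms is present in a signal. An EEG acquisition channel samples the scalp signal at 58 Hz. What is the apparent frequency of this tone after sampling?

T = 10 ms → f = 1/T = 100 Hz.
100 Hz mod fs = 42 Hz.
42 Hz > fs/2 = 29 Hz, folds to fs − 42 Hz = 16 Hz.

16 Hz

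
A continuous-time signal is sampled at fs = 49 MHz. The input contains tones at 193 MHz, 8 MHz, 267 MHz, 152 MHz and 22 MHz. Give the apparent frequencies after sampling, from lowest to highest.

fs/2 = 24.5 MHz.
193 MHz mod fs = 46 MHz.
46 MHz > fs/2 = 24.5 MHz, folds to fs − 46 MHz = 3 MHz.
8 MHz ≤ fs/2 = 24.5 MHz, passes unchanged.
267 MHz mod fs = 22 MHz.
22 MHz ≤ fs/2 = 24.5 MHz, appears at 22 MHz.
152 MHz mod fs = 5 MHz.
5 MHz ≤ fs/2 = 24.5 MHz, appears at 5 MHz.
22 MHz ≤ fs/2 = 24.5 MHz, passes unchanged.
Distinct values: {3 MHz, 5 MHz, 8 MHz, 22 MHz}.

3 MHz, 5 MHz, 8 MHz, 22 MHz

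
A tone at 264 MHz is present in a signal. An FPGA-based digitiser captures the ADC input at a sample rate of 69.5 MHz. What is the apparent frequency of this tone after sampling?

14 MHz

264 MHz mod fs = 55.5 MHz.
55.5 MHz > fs/2 = 34.75 MHz, folds to fs − 55.5 MHz = 14 MHz.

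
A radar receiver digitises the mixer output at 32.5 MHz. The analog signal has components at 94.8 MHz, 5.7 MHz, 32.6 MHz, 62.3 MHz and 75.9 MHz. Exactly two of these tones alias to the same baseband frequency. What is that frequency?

2.7 MHz

fs/2 = 16.25 MHz.
94.8 MHz mod fs = 29.8 MHz.
29.8 MHz > fs/2 = 16.25 MHz, folds to fs − 29.8 MHz = 2.7 MHz.
5.7 MHz ≤ fs/2 = 16.25 MHz, passes unchanged.
32.6 MHz mod fs = 0.1 MHz.
0.1 MHz ≤ fs/2 = 16.25 MHz, appears at 0.1 MHz.
62.3 MHz mod fs = 29.8 MHz.
29.8 MHz > fs/2 = 16.25 MHz, folds to fs − 29.8 MHz = 2.7 MHz.
75.9 MHz mod fs = 10.9 MHz.
10.9 MHz ≤ fs/2 = 16.25 MHz, appears at 10.9 MHz.
62.3 MHz and 94.8 MHz both map to 2.7 MHz.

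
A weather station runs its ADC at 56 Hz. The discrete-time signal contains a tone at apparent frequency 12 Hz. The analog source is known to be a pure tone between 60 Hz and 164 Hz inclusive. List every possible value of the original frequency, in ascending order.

68 Hz, 100 Hz, 124 Hz, 156 Hz

Frequencies that alias to 12 Hz are k·fs ± 12 Hz for integer k ≥ 0.
k=0: 12 Hz.
k=1: 44 Hz, 68 Hz.
k=2: 100 Hz, 124 Hz.
k=3: 156 Hz, 180 Hz.
k=4: 212 Hz, 236 Hz.
Within [60 Hz, 164 Hz]: 68 Hz, 100 Hz, 124 Hz, 156 Hz.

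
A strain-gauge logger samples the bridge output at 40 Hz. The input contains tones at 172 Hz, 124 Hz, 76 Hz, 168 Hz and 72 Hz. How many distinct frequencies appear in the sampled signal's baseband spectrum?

fs/2 = 20 Hz.
172 Hz mod fs = 12 Hz.
12 Hz ≤ fs/2 = 20 Hz, appears at 12 Hz.
124 Hz mod fs = 4 Hz.
4 Hz ≤ fs/2 = 20 Hz, appears at 4 Hz.
76 Hz mod fs = 36 Hz.
36 Hz > fs/2 = 20 Hz, folds to fs − 36 Hz = 4 Hz.
168 Hz mod fs = 8 Hz.
8 Hz ≤ fs/2 = 20 Hz, appears at 8 Hz.
72 Hz mod fs = 32 Hz.
32 Hz > fs/2 = 20 Hz, folds to fs − 32 Hz = 8 Hz.
Distinct values: {4 Hz, 8 Hz, 12 Hz} → 3.

3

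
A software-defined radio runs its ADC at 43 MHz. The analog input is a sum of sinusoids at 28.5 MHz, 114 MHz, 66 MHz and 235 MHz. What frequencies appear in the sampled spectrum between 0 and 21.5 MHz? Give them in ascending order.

14.5 MHz, 15 MHz, 20 MHz

fs/2 = 21.5 MHz.
28.5 MHz > fs/2 = 21.5 MHz, folds to fs − 28.5 MHz = 14.5 MHz.
114 MHz mod fs = 28 MHz.
28 MHz > fs/2 = 21.5 MHz, folds to fs − 28 MHz = 15 MHz.
66 MHz mod fs = 23 MHz.
23 MHz > fs/2 = 21.5 MHz, folds to fs − 23 MHz = 20 MHz.
235 MHz mod fs = 20 MHz.
20 MHz ≤ fs/2 = 21.5 MHz, appears at 20 MHz.
Distinct values: {14.5 MHz, 15 MHz, 20 MHz}.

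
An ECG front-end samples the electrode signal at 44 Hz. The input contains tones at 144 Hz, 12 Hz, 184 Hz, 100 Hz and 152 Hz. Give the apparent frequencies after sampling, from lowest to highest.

fs/2 = 22 Hz.
144 Hz mod fs = 12 Hz.
12 Hz ≤ fs/2 = 22 Hz, appears at 12 Hz.
12 Hz ≤ fs/2 = 22 Hz, passes unchanged.
184 Hz mod fs = 8 Hz.
8 Hz ≤ fs/2 = 22 Hz, appears at 8 Hz.
100 Hz mod fs = 12 Hz.
12 Hz ≤ fs/2 = 22 Hz, appears at 12 Hz.
152 Hz mod fs = 20 Hz.
20 Hz ≤ fs/2 = 22 Hz, appears at 20 Hz.
Distinct values: {8 Hz, 12 Hz, 20 Hz}.

8 Hz, 12 Hz, 20 Hz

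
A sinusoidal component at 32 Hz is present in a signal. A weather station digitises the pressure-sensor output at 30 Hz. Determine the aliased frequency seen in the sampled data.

2 Hz

32 Hz mod fs = 2 Hz.
2 Hz ≤ fs/2 = 15 Hz, appears at 2 Hz.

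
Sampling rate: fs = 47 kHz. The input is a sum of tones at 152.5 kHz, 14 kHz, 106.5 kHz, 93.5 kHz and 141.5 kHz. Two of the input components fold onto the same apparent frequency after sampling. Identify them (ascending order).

fs/2 = 23.5 kHz.
152.5 kHz mod fs = 11.5 kHz.
11.5 kHz ≤ fs/2 = 23.5 kHz, appears at 11.5 kHz.
14 kHz ≤ fs/2 = 23.5 kHz, passes unchanged.
106.5 kHz mod fs = 12.5 kHz.
12.5 kHz ≤ fs/2 = 23.5 kHz, appears at 12.5 kHz.
93.5 kHz mod fs = 46.5 kHz.
46.5 kHz > fs/2 = 23.5 kHz, folds to fs − 46.5 kHz = 0.5 kHz.
141.5 kHz mod fs = 0.5 kHz.
0.5 kHz ≤ fs/2 = 23.5 kHz, appears at 0.5 kHz.
93.5 kHz and 141.5 kHz both map to 0.5 kHz.

93.5 kHz, 141.5 kHz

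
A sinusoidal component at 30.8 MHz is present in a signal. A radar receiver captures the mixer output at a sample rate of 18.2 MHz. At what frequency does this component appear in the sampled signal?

30.8 MHz mod fs = 12.6 MHz.
12.6 MHz > fs/2 = 9.1 MHz, folds to fs − 12.6 MHz = 5.6 MHz.

5.6 MHz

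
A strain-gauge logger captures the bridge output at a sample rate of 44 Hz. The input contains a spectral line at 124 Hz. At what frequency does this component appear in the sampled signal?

124 Hz mod fs = 36 Hz.
36 Hz > fs/2 = 22 Hz, folds to fs − 36 Hz = 8 Hz.

8 Hz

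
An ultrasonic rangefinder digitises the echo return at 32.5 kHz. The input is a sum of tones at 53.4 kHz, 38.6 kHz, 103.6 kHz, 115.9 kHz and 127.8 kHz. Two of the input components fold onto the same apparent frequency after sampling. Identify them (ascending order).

38.6 kHz, 103.6 kHz

fs/2 = 16.25 kHz.
53.4 kHz mod fs = 20.9 kHz.
20.9 kHz > fs/2 = 16.25 kHz, folds to fs − 20.9 kHz = 11.6 kHz.
38.6 kHz mod fs = 6.1 kHz.
6.1 kHz ≤ fs/2 = 16.25 kHz, appears at 6.1 kHz.
103.6 kHz mod fs = 6.1 kHz.
6.1 kHz ≤ fs/2 = 16.25 kHz, appears at 6.1 kHz.
115.9 kHz mod fs = 18.4 kHz.
18.4 kHz > fs/2 = 16.25 kHz, folds to fs − 18.4 kHz = 14.1 kHz.
127.8 kHz mod fs = 30.3 kHz.
30.3 kHz > fs/2 = 16.25 kHz, folds to fs − 30.3 kHz = 2.2 kHz.
38.6 kHz and 103.6 kHz both map to 6.1 kHz.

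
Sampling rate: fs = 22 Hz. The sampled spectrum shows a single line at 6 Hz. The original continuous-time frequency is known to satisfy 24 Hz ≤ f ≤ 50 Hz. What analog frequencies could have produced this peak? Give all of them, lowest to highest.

Frequencies that alias to 6 Hz are k·fs ± 6 Hz for integer k ≥ 0.
k=0: 6 Hz.
k=1: 16 Hz, 28 Hz.
k=2: 38 Hz, 50 Hz.
k=3: 60 Hz, 72 Hz.
Within [24 Hz, 50 Hz]: 28 Hz, 38 Hz, 50 Hz.

28 Hz, 38 Hz, 50 Hz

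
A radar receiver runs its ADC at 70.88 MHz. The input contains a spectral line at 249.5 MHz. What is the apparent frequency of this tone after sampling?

34.02 MHz

249.5 MHz mod fs = 36.86 MHz.
36.86 MHz > fs/2 = 35.44 MHz, folds to fs − 36.86 MHz = 34.02 MHz.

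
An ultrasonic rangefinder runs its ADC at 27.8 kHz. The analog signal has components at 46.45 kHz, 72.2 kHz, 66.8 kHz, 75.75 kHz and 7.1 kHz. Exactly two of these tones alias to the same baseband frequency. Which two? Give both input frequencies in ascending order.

66.8 kHz, 72.2 kHz

fs/2 = 13.9 kHz.
46.45 kHz mod fs = 18.65 kHz.
18.65 kHz > fs/2 = 13.9 kHz, folds to fs − 18.65 kHz = 9.15 kHz.
72.2 kHz mod fs = 16.6 kHz.
16.6 kHz > fs/2 = 13.9 kHz, folds to fs − 16.6 kHz = 11.2 kHz.
66.8 kHz mod fs = 11.2 kHz.
11.2 kHz ≤ fs/2 = 13.9 kHz, appears at 11.2 kHz.
75.75 kHz mod fs = 20.15 kHz.
20.15 kHz > fs/2 = 13.9 kHz, folds to fs − 20.15 kHz = 7.65 kHz.
7.1 kHz ≤ fs/2 = 13.9 kHz, passes unchanged.
66.8 kHz and 72.2 kHz both map to 11.2 kHz.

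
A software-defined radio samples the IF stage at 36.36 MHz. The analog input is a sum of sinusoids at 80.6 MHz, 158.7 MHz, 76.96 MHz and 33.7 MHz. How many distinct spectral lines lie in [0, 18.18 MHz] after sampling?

fs/2 = 18.18 MHz.
80.6 MHz mod fs = 7.88 MHz.
7.88 MHz ≤ fs/2 = 18.18 MHz, appears at 7.88 MHz.
158.7 MHz mod fs = 13.26 MHz.
13.26 MHz ≤ fs/2 = 18.18 MHz, appears at 13.26 MHz.
76.96 MHz mod fs = 4.24 MHz.
4.24 MHz ≤ fs/2 = 18.18 MHz, appears at 4.24 MHz.
33.7 MHz > fs/2 = 18.18 MHz, folds to fs − 33.7 MHz = 2.66 MHz.
Distinct values: {2.66 MHz, 4.24 MHz, 7.88 MHz, 13.26 MHz} → 4.

4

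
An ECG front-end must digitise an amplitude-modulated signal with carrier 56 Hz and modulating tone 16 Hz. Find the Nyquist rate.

144 Hz

AM sidebands sit at fc ± fm = 40 Hz and 72 Hz.
Highest-frequency component: 72 Hz.
Nyquist rate = 2 × 72 Hz = 144 Hz.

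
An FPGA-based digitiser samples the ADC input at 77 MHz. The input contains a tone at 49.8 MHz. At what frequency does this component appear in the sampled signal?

27.2 MHz

49.8 MHz > fs/2 = 38.5 MHz, folds to fs − 49.8 MHz = 27.2 MHz.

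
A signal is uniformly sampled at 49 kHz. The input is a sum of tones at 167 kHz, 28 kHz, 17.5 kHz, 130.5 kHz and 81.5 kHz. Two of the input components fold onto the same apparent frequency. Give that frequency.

fs/2 = 24.5 kHz.
167 kHz mod fs = 20 kHz.
20 kHz ≤ fs/2 = 24.5 kHz, appears at 20 kHz.
28 kHz > fs/2 = 24.5 kHz, folds to fs − 28 kHz = 21 kHz.
17.5 kHz ≤ fs/2 = 24.5 kHz, passes unchanged.
130.5 kHz mod fs = 32.5 kHz.
32.5 kHz > fs/2 = 24.5 kHz, folds to fs − 32.5 kHz = 16.5 kHz.
81.5 kHz mod fs = 32.5 kHz.
32.5 kHz > fs/2 = 24.5 kHz, folds to fs − 32.5 kHz = 16.5 kHz.
81.5 kHz and 130.5 kHz both map to 16.5 kHz.

16.5 kHz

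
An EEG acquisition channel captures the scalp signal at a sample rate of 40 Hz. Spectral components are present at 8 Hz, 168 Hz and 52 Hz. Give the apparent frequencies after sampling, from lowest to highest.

fs/2 = 20 Hz.
8 Hz ≤ fs/2 = 20 Hz, passes unchanged.
168 Hz mod fs = 8 Hz.
8 Hz ≤ fs/2 = 20 Hz, appears at 8 Hz.
52 Hz mod fs = 12 Hz.
12 Hz ≤ fs/2 = 20 Hz, appears at 12 Hz.
Distinct values: {8 Hz, 12 Hz}.

8 Hz, 12 Hz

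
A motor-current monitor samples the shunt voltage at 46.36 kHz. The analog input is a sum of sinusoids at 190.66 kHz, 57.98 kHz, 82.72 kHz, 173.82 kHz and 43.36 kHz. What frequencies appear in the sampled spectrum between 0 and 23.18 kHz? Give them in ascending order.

fs/2 = 23.18 kHz.
190.66 kHz mod fs = 5.22 kHz.
5.22 kHz ≤ fs/2 = 23.18 kHz, appears at 5.22 kHz.
57.98 kHz mod fs = 11.62 kHz.
11.62 kHz ≤ fs/2 = 23.18 kHz, appears at 11.62 kHz.
82.72 kHz mod fs = 36.36 kHz.
36.36 kHz > fs/2 = 23.18 kHz, folds to fs − 36.36 kHz = 10 kHz.
173.82 kHz mod fs = 34.74 kHz.
34.74 kHz > fs/2 = 23.18 kHz, folds to fs − 34.74 kHz = 11.62 kHz.
43.36 kHz > fs/2 = 23.18 kHz, folds to fs − 43.36 kHz = 3 kHz.
Distinct values: {3 kHz, 5.22 kHz, 10 kHz, 11.62 kHz}.

3 kHz, 5.22 kHz, 10 kHz, 11.62 kHz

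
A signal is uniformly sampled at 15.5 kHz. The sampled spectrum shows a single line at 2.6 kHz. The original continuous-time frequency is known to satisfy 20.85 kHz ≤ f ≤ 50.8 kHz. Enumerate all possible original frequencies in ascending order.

Frequencies that alias to 2.6 kHz are k·fs ± 2.6 kHz for integer k ≥ 0.
k=0: 2.6 kHz.
k=1: 12.9 kHz, 18.1 kHz.
k=2: 28.4 kHz, 33.6 kHz.
k=3: 43.9 kHz, 49.1 kHz.
k=4: 59.4 kHz, 64.6 kHz.
Within [20.85 kHz, 50.8 kHz]: 28.4 kHz, 33.6 kHz, 43.9 kHz, 49.1 kHz.

28.4 kHz, 33.6 kHz, 43.9 kHz, 49.1 kHz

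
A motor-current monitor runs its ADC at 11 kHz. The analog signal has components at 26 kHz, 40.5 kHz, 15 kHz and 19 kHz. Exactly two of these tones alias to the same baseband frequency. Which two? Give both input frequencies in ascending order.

15 kHz, 26 kHz

fs/2 = 5.5 kHz.
26 kHz mod fs = 4 kHz.
4 kHz ≤ fs/2 = 5.5 kHz, appears at 4 kHz.
40.5 kHz mod fs = 7.5 kHz.
7.5 kHz > fs/2 = 5.5 kHz, folds to fs − 7.5 kHz = 3.5 kHz.
15 kHz mod fs = 4 kHz.
4 kHz ≤ fs/2 = 5.5 kHz, appears at 4 kHz.
19 kHz mod fs = 8 kHz.
8 kHz > fs/2 = 5.5 kHz, folds to fs − 8 kHz = 3 kHz.
15 kHz and 26 kHz both map to 4 kHz.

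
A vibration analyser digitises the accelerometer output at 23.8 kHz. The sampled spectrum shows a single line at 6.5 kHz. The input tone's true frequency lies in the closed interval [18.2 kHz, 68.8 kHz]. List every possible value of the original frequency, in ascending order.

Frequencies that alias to 6.5 kHz are k·fs ± 6.5 kHz for integer k ≥ 0.
k=0: 6.5 kHz.
k=1: 17.3 kHz, 30.3 kHz.
k=2: 41.1 kHz, 54.1 kHz.
k=3: 64.9 kHz, 77.9 kHz.
k=4: 88.7 kHz, 101.7 kHz.
Within [18.2 kHz, 68.8 kHz]: 30.3 kHz, 41.1 kHz, 54.1 kHz, 64.9 kHz.

30.3 kHz, 41.1 kHz, 54.1 kHz, 64.9 kHz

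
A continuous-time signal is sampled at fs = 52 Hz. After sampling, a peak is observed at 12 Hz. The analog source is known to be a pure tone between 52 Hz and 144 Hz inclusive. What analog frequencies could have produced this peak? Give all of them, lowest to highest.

64 Hz, 92 Hz, 116 Hz, 144 Hz

Frequencies that alias to 12 Hz are k·fs ± 12 Hz for integer k ≥ 0.
k=0: 12 Hz.
k=1: 40 Hz, 64 Hz.
k=2: 92 Hz, 116 Hz.
k=3: 144 Hz, 168 Hz.
k=4: 196 Hz, 220 Hz.
Within [52 Hz, 144 Hz]: 64 Hz, 92 Hz, 116 Hz, 144 Hz.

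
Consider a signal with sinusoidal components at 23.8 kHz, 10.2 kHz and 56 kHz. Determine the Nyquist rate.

112 kHz

Highest-frequency component: 56 kHz.
Nyquist rate = 2 × 56 kHz = 112 kHz.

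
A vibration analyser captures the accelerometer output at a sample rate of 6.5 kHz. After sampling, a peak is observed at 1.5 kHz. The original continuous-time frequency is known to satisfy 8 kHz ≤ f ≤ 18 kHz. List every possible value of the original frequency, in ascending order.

Frequencies that alias to 1.5 kHz are k·fs ± 1.5 kHz for integer k ≥ 0.
k=0: 1.5 kHz.
k=1: 5 kHz, 8 kHz.
k=2: 11.5 kHz, 14.5 kHz.
k=3: 18 kHz, 21 kHz.
k=4: 24.5 kHz, 27.5 kHz.
Within [8 kHz, 18 kHz]: 8 kHz, 11.5 kHz, 14.5 kHz, 18 kHz.

8 kHz, 11.5 kHz, 14.5 kHz, 18 kHz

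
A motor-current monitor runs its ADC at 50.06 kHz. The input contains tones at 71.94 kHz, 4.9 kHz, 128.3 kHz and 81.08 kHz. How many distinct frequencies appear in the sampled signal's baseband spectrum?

3

fs/2 = 25.03 kHz.
71.94 kHz mod fs = 21.88 kHz.
21.88 kHz ≤ fs/2 = 25.03 kHz, appears at 21.88 kHz.
4.9 kHz ≤ fs/2 = 25.03 kHz, passes unchanged.
128.3 kHz mod fs = 28.18 kHz.
28.18 kHz > fs/2 = 25.03 kHz, folds to fs − 28.18 kHz = 21.88 kHz.
81.08 kHz mod fs = 31.02 kHz.
31.02 kHz > fs/2 = 25.03 kHz, folds to fs − 31.02 kHz = 19.04 kHz.
Distinct values: {4.9 kHz, 19.04 kHz, 21.88 kHz} → 3.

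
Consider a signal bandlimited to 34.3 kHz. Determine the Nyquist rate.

Nyquist rate = 2 × 34.3 kHz = 68.6 kHz.

68.6 kHz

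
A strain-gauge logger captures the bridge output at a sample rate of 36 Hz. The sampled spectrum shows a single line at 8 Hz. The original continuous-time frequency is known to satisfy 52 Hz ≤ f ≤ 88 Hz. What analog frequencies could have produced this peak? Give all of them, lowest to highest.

64 Hz, 80 Hz

Frequencies that alias to 8 Hz are k·fs ± 8 Hz for integer k ≥ 0.
k=0: 8 Hz.
k=1: 28 Hz, 44 Hz.
k=2: 64 Hz, 80 Hz.
k=3: 100 Hz, 116 Hz.
Within [52 Hz, 88 Hz]: 64 Hz, 80 Hz.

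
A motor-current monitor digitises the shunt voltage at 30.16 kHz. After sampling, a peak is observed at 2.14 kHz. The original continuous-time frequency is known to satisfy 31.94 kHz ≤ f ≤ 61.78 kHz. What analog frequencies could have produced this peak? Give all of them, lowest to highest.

32.3 kHz, 58.18 kHz

Frequencies that alias to 2.14 kHz are k·fs ± 2.14 kHz for integer k ≥ 0.
k=0: 2.14 kHz.
k=1: 28.02 kHz, 32.3 kHz.
k=2: 58.18 kHz, 62.46 kHz.
k=3: 88.34 kHz, 92.62 kHz.
Within [31.94 kHz, 61.78 kHz]: 32.3 kHz, 58.18 kHz.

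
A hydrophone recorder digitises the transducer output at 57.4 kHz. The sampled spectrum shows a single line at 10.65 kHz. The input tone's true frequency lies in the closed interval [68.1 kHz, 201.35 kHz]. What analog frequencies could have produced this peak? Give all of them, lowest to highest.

Frequencies that alias to 10.65 kHz are k·fs ± 10.65 kHz for integer k ≥ 0.
k=0: 10.65 kHz.
k=1: 46.75 kHz, 68.05 kHz.
k=2: 104.15 kHz, 125.45 kHz.
k=3: 161.55 kHz, 182.85 kHz.
k=4: 218.95 kHz, 240.25 kHz.
Within [68.1 kHz, 201.35 kHz]: 104.15 kHz, 125.45 kHz, 161.55 kHz, 182.85 kHz.

104.15 kHz, 125.45 kHz, 161.55 kHz, 182.85 kHz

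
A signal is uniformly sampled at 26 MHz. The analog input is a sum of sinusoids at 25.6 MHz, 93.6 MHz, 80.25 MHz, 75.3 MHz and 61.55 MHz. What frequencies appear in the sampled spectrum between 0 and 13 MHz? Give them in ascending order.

0.4 MHz, 2.25 MHz, 2.7 MHz, 9.55 MHz, 10.4 MHz

fs/2 = 13 MHz.
25.6 MHz > fs/2 = 13 MHz, folds to fs − 25.6 MHz = 0.4 MHz.
93.6 MHz mod fs = 15.6 MHz.
15.6 MHz > fs/2 = 13 MHz, folds to fs − 15.6 MHz = 10.4 MHz.
80.25 MHz mod fs = 2.25 MHz.
2.25 MHz ≤ fs/2 = 13 MHz, appears at 2.25 MHz.
75.3 MHz mod fs = 23.3 MHz.
23.3 MHz > fs/2 = 13 MHz, folds to fs − 23.3 MHz = 2.7 MHz.
61.55 MHz mod fs = 9.55 MHz.
9.55 MHz ≤ fs/2 = 13 MHz, appears at 9.55 MHz.
Distinct values: {0.4 MHz, 2.25 MHz, 2.7 MHz, 9.55 MHz, 10.4 MHz}.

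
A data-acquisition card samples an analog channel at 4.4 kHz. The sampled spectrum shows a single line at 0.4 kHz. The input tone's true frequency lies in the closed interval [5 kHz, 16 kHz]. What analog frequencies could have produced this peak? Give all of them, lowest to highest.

8.4 kHz, 9.2 kHz, 12.8 kHz, 13.6 kHz

Frequencies that alias to 0.4 kHz are k·fs ± 0.4 kHz for integer k ≥ 0.
k=0: 0.4 kHz.
k=1: 4 kHz, 4.8 kHz.
k=2: 8.4 kHz, 9.2 kHz.
k=3: 12.8 kHz, 13.6 kHz.
k=4: 17.2 kHz, 18 kHz.
Within [5 kHz, 16 kHz]: 8.4 kHz, 9.2 kHz, 12.8 kHz, 13.6 kHz.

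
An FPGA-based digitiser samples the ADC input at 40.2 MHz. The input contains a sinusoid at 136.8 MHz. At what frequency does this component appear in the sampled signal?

136.8 MHz mod fs = 16.2 MHz.
16.2 MHz ≤ fs/2 = 20.1 MHz, appears at 16.2 MHz.

16.2 MHz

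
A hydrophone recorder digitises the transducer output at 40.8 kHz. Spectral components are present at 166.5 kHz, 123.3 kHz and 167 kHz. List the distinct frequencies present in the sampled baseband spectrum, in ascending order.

0.9 kHz, 3.3 kHz, 3.8 kHz

fs/2 = 20.4 kHz.
166.5 kHz mod fs = 3.3 kHz.
3.3 kHz ≤ fs/2 = 20.4 kHz, appears at 3.3 kHz.
123.3 kHz mod fs = 0.9 kHz.
0.9 kHz ≤ fs/2 = 20.4 kHz, appears at 0.9 kHz.
167 kHz mod fs = 3.8 kHz.
3.8 kHz ≤ fs/2 = 20.4 kHz, appears at 3.8 kHz.
Distinct values: {0.9 kHz, 3.3 kHz, 3.8 kHz}.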